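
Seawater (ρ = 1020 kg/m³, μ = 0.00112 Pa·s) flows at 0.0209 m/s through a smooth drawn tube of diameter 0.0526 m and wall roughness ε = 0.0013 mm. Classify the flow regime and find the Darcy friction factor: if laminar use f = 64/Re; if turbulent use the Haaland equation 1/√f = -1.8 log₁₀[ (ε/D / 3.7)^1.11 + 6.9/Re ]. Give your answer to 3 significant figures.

f ≈ 0.0639

Re = ρVD/μ = 1020·0.0209·0.0526/0.00112 = 1001.
Re < 2300 → laminar, so f = 64/Re = 0.06392 (roughness is irrelevant in laminar flow).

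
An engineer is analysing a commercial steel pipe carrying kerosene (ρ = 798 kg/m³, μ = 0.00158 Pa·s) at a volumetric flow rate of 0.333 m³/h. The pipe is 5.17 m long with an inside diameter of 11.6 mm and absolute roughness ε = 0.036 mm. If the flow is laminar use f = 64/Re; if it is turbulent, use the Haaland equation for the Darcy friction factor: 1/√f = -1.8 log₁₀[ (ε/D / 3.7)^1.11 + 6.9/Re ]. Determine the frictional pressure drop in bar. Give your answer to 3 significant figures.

ΔP ≈ 0.0551 bar

Q = 0.333 m³/h = 0.333/3600 = 9.25e-05 m³/s.
Cross-sectional area A = πD²/4 = π(0.0116)²/4 = 0.0001057 m²; mean velocity V = Q/A = 9.25e-05/0.0001057 = 0.8753 m/s.
Reynolds number Re = ρVD/μ = 798 · 0.8753 · 0.0116 / 0.00158 = 5128.
Re > 4000 → turbulent. Relative roughness ε/D = 3.6e-05/0.0116 = 0.0031. Haaland: 1/√f = -1.8 log₁₀[(0.0031/3.7)^1.11 + 6.9/5128] = -1.8 log₁₀[0.000385 + 0.00135] = 4.971, so f = 0.04046.
Darcy-Weisbach: ΔP = f(L/D)(ρV²/2) = 0.04046·(5.17/0.0116)·(798·0.8753²/2) = 0.04046·445.7·305.7 = 5512 Pa.
ΔP = 5512 Pa = 0.0551 bar.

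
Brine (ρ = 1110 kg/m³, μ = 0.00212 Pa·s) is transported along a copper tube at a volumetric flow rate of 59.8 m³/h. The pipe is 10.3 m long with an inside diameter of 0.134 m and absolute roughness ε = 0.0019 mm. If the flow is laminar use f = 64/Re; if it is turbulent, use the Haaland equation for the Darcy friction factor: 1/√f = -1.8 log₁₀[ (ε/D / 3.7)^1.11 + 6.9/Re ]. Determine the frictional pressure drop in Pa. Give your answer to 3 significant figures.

Q = 59.8 m³/h = 59.8/3600 = 0.01661 m³/s.
Cross-sectional area A = πD²/4 = π(0.134)²/4 = 0.0141 m²; mean velocity V = Q/A = 0.01661/0.0141 = 1.178 m/s.
Reynolds number Re = ρVD/μ = 1110 · 1.178 · 0.134 / 0.00212 = 8.264e+04.
Re > 4000 → turbulent. Relative roughness ε/D = 1.9e-06/0.134 = 1.42e-05. Haaland: 1/√f = -1.8 log₁₀[(1.42e-05/3.7)^1.11 + 6.9/8.264e+04] = -1.8 log₁₀[9.72e-07 + 8.35e-05] = 7.332, so f = 0.0186.
Darcy-Weisbach: ΔP = f(L/D)(ρV²/2) = 0.0186·(10.3/0.134)·(1110·1.178²/2) = 0.0186·76.87·770 = 1101 Pa.

ΔP ≈ 1100 Pa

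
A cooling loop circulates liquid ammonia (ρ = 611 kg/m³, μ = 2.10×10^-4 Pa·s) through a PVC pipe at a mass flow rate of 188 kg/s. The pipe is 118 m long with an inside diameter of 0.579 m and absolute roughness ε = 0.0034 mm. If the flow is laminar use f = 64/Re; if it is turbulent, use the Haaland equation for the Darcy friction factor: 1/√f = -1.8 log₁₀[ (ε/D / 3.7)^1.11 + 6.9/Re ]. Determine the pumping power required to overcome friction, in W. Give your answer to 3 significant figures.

P ≈ 276 W

A = πD²/4 = π(0.579)²/4 = 0.2633 m²; mean velocity V = ṁ/(ρA) = 188/(611 · 0.2633) = 1.169 m/s.
Reynolds number Re = ρVD/μ = 611 · 1.169 · 0.579 / 0.00021 = 1.969e+06.
Re > 4000 → turbulent. Relative roughness ε/D = 3.4e-06/0.579 = 5.87e-06. Haaland: 1/√f = -1.8 log₁₀[(5.87e-06/3.7)^1.11 + 6.9/1.969e+06] = -1.8 log₁₀[3.65e-07 + 3.5e-06] = 9.742, so f = 0.01054.
Darcy-Weisbach: ΔP = f(L/D)(ρV²/2) = 0.01054·(118/0.579)·(611·1.169²/2) = 0.01054·203.8·417.2 = 895.9 Pa.
Q = ṁ/ρ = 188/611 = 0.3077 m³/s.
Pumping power P = QΔP = 0.3077·895.9 = 275.7 W = 276 W.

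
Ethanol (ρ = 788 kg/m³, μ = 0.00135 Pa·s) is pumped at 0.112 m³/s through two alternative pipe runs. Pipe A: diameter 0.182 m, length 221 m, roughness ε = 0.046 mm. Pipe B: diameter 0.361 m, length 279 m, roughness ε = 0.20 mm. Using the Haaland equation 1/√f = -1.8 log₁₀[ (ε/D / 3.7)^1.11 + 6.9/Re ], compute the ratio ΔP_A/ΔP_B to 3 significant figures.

Pipe A: V = Q/A = 0.112/0.02602 = 4.305 m/s; Re = 4.574e+05; ε/D = 0.000253; Haaland → f = 0.01587; ΔP_A = f(L/D)(ρV²/2) = 1.407e+05 Pa.
Pipe B: V = Q/A = 0.112/0.1024 = 1.094 m/s; Re = 2.306e+05; ε/D = 0.000554; Haaland → f = 0.01871; ΔP_B = f(L/D)(ρV²/2) = 6821 Pa.
ΔP_A/ΔP_B = 1.407e+05/6821 = 20.6.

ΔP_A/ΔP_B ≈ 20.6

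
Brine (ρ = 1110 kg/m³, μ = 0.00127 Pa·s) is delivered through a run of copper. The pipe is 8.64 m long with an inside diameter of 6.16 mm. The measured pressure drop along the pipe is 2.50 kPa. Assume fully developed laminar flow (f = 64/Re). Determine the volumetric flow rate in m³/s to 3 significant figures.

For laminar flow, f = 64/Re with Re = ρVD/μ, so Darcy-Weisbach reduces to ΔP = 32μLV/D². Solving for V: V = ΔP·D²/(32μL) = 2500·(0.00616)²/(32·0.00127·8.64) = 0.2702 m/s.
Check: Re = ρVD/μ = 1110·0.2702·0.00616/0.00127 = 1455 < 2300, so the laminar assumption holds.
Q = V·A = 0.2702·(π/4·0.00616²) = 8.052e-06 m³/s = 8.05×10^-6 m³/s.

Q ≈ 8.05×10^-6 m³/s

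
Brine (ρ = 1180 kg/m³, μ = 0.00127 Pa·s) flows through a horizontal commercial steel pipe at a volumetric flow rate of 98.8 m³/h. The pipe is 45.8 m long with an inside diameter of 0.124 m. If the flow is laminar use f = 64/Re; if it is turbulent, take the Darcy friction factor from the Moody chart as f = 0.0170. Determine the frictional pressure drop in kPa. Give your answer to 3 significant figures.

ΔP ≈ 19.1 kPa

Q = 98.8 m³/h = 98.8/3600 = 0.02744 m³/s.
Cross-sectional area A = πD²/4 = π(0.124)²/4 = 0.01208 m²; mean velocity V = Q/A = 0.02744/0.01208 = 2.273 m/s.
Reynolds number Re = ρVD/μ = 1180 · 2.273 · 0.124 / 0.00127 = 2.618e+05.
Re > 4000 → turbulent; use the Moody-chart value f = 0.0170.
Darcy-Weisbach: ΔP = f(L/D)(ρV²/2) = 0.017·(45.8/0.124)·(1180·2.273²/2) = 0.017·369.4·3047 = 1.913e+04 Pa.
ΔP = 1.913e+04 Pa = 19.1 kPa.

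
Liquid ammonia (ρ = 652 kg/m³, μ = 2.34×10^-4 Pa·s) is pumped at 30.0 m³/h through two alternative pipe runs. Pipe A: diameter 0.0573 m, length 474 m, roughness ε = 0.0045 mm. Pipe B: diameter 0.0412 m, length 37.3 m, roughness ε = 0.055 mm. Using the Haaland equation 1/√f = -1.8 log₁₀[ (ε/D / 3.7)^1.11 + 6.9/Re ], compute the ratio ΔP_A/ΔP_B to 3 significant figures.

ΔP_A/ΔP_B ≈ 1.59

Pipe A: V = Q/A = 0.008333/0.002579 = 3.232 m/s; Re = 5.159e+05; ε/D = 7.85e-05; Haaland → f = 0.01396; ΔP_A = f(L/D)(ρV²/2) = 3.932e+05 Pa.
Pipe B: V = Q/A = 0.008333/0.001333 = 6.251 m/s; Re = 7.176e+05; ε/D = 0.00133; Haaland → f = 0.02143; ΔP_B = f(L/D)(ρV²/2) = 2.472e+05 Pa.
ΔP_A/ΔP_B = 3.932e+05/2.472e+05 = 1.59.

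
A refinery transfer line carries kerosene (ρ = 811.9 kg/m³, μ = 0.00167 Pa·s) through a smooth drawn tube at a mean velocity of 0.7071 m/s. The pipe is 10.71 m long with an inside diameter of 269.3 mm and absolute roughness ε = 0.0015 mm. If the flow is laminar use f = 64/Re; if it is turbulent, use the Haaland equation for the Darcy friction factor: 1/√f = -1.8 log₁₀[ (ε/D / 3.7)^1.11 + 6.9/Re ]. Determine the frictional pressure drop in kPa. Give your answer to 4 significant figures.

ΔP ≈ 0.1464 kPa

Reynolds number Re = ρVD/μ = 811.9 · 0.7071 · 0.2693 / 0.00167 = 9.258e+04.
Re > 4000 → turbulent. Relative roughness ε/D = 1.5e-06/0.2693 = 5.57e-06. Haaland: 1/√f = -1.8 log₁₀[(5.57e-06/3.7)^1.11 + 6.9/9.258e+04] = -1.8 log₁₀[3.45e-07 + 7.45e-05] = 7.426, so f = 0.01813.
Darcy-Weisbach: ΔP = f(L/D)(ρV²/2) = 0.01813·(10.71/0.2693)·(811.9·0.7071²/2) = 0.01813·39.77·203 = 146.4 Pa.
ΔP = 146.4 Pa = 0.1464 kPa.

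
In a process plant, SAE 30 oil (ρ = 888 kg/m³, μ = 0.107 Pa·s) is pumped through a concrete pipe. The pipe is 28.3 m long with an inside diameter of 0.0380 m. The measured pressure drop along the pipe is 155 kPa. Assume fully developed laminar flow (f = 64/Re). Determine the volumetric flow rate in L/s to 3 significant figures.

Q ≈ 2.62 L/s

For laminar flow, f = 64/Re with Re = ρVD/μ, so Darcy-Weisbach reduces to ΔP = 32μLV/D². Solving for V: V = ΔP·D²/(32μL) = 1.55e+05·(0.038)²/(32·0.107·28.3) = 2.31 m/s.
Check: Re = ρVD/μ = 888·2.31·0.038/0.107 = 728.4 < 2300, so the laminar assumption holds.
Q = V·A = 2.31·(π/4·0.038²) = 0.00262 m³/s = 2.62 L/s.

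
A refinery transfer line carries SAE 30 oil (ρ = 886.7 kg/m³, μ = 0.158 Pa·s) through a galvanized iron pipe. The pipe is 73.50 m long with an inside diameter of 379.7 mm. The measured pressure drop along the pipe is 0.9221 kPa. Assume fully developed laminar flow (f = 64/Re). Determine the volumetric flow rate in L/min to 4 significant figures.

Q ≈ 2430 L/min

For laminar flow, f = 64/Re with Re = ρVD/μ, so Darcy-Weisbach reduces to ΔP = 32μLV/D². Solving for V: V = ΔP·D²/(32μL) = 922.1·(0.3797)²/(32·0.158·73.5) = 0.3577 m/s.
Check: Re = ρVD/μ = 886.7·0.3577·0.3797/0.158 = 762.3 < 2300, so the laminar assumption holds.
Q = V·A = 0.3577·(π/4·0.3797²) = 0.04051 m³/s = 2430 L/min.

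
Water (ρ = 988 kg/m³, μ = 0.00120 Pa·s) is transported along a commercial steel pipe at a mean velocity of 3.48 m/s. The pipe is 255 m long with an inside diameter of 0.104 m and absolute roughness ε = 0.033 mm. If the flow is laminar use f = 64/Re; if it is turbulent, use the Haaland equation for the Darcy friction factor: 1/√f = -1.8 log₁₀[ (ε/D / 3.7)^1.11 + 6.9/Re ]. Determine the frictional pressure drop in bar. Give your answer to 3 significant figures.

ΔP ≈ 2.48 bar

Reynolds number Re = ρVD/μ = 988 · 3.48 · 0.104 / 0.0012 = 2.98e+05.
Re > 4000 → turbulent. Relative roughness ε/D = 3.3e-05/0.104 = 0.000317. Haaland: 1/√f = -1.8 log₁₀[(0.000317/3.7)^1.11 + 6.9/2.98e+05] = -1.8 log₁₀[3.06e-05 + 2.32e-05] = 7.685, so f = 0.01693.
Darcy-Weisbach: ΔP = f(L/D)(ρV²/2) = 0.01693·(255/0.104)·(988·3.48²/2) = 0.01693·2452·5983 = 2.484e+05 Pa.
ΔP = 2.484e+05 Pa = 2.48 bar.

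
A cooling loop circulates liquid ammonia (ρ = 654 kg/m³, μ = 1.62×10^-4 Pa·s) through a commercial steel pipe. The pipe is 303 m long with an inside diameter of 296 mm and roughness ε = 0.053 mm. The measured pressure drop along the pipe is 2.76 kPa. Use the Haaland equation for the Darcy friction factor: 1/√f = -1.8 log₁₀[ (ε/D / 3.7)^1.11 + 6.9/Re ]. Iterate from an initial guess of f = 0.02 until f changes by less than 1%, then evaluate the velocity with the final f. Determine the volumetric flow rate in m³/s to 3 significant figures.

Q ≈ 0.0520 m³/s

Rearranging Darcy-Weisbach: V = √(2·ΔP·D/(f·L·ρ)). With ε/D = 5.3e-05/0.296 = 0.000179, iterate starting from f = 0.02:
  f = 0.02 → V = √(2·2760·0.296/(0.02·303·654)) = 0.6421 m/s; Re = ρVD/μ = 7.673e+05; f → 0.0146
  f = 0.0146 → V = 0.7516 m/s; Re = 8.981e+05; f → 0.01445
  f = 0.01445 → V = 0.7554 m/s; Re = 9.026e+05; f → 0.01445
Converged (Δf/f < 1%). With the final f = 0.01445: V = √(2·2760·0.296/(0.01445·303·654)) = 0.7555 m/s.
Q = V·A = 0.7555·(π/4·0.296²) = 0.05199 m³/s = 0.0520 m³/s.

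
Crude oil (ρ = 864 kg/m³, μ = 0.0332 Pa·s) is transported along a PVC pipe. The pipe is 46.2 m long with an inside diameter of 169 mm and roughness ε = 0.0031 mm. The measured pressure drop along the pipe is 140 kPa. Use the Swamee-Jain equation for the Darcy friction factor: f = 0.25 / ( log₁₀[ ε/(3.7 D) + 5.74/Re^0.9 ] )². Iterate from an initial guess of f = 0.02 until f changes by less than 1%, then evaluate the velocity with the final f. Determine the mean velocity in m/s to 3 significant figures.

Rearranging Darcy-Weisbach: V = √(2·ΔP·D/(f·L·ρ)). With ε/D = 3.1e-06/0.169 = 1.83e-05, iterate starting from f = 0.02:
  f = 0.02 → V = √(2·1.4e+05·0.169/(0.02·46.2·864)) = 7.699 m/s; Re = ρVD/μ = 3.386e+04; f → 0.02277
  f = 0.02277 → V = 7.215 m/s; Re = 3.173e+04; f → 0.02312
  f = 0.02312 → V = 7.16 m/s; Re = 3.149e+04; f → 0.02316
Converged (Δf/f < 1%). With the final f = 0.02316: V = √(2·1.4e+05·0.169/(0.02316·46.2·864)) = 7.154 m/s.

V ≈ 7.15 m/s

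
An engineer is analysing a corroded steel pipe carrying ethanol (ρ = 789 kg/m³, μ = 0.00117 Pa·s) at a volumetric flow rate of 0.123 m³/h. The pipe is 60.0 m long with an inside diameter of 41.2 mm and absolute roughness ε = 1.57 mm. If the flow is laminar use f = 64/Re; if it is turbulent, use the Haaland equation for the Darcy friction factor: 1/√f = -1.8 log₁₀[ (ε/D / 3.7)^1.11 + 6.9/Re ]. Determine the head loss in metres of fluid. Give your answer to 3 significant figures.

h_f ≈ 0.00438 m

Q = 0.123 m³/h = 0.123/3600 = 3.417e-05 m³/s.
Cross-sectional area A = πD²/4 = π(0.0412)²/4 = 0.001333 m²; mean velocity V = Q/A = 3.417e-05/0.001333 = 0.02563 m/s.
Reynolds number Re = ρVD/μ = 789 · 0.02563 · 0.0412 / 0.00117 = 712.
Re < 2300 → laminar flow, so f = 64/Re = 64/712 = 0.08988 (the turbulent correlation is not needed).
Darcy-Weisbach: ΔP = f(L/D)(ρV²/2) = 0.08988·(60/0.0412)·(789·0.02563²/2) = 0.08988·1456·0.2591 = 33.92 Pa.
Head loss h_f = ΔP/(ρg) = 33.92/(789·9.81) = 0.00438 m.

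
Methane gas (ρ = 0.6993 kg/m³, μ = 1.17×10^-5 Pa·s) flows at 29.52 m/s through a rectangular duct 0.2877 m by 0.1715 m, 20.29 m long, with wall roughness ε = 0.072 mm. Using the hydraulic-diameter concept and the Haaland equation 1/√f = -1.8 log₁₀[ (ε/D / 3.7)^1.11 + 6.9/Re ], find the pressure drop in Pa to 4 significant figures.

ΔP ≈ 481.4 Pa

Hydraulic diameter D_h = 4A/P = 4·(0.2877·0.1715)/(2·(0.2877+0.1715)) = 0.1974/0.9184 = 0.2149 m.
Re = ρVD_h/μ = 0.6993·29.52·0.2149/1.17e-05 = 3.792e+05.
ε/D_h = 7.2e-05/0.2149 = 0.000335; Haaland gives 1/√f = -1.8 log₁₀[3.25e-05+1.82e-05] = 7.731, so f = 0.01673.
ΔP = f(L/D_h)(ρV²/2) = 0.01673·20.29/0.2149·304.7 = 481.4 Pa.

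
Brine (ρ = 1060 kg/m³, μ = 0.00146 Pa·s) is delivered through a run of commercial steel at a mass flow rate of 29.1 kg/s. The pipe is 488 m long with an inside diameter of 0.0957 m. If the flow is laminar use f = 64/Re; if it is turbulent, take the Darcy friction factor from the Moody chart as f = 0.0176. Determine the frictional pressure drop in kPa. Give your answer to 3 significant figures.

A = πD²/4 = π(0.0957)²/4 = 0.007193 m²; mean velocity V = ṁ/(ρA) = 29.1/(1060 · 0.007193) = 3.817 m/s.
Reynolds number Re = ρVD/μ = 1060 · 3.817 · 0.0957 / 0.00146 = 2.652e+05.
Re > 4000 → turbulent; use the Moody-chart value f = 0.0176.
Darcy-Weisbach: ΔP = f(L/D)(ρV²/2) = 0.0176·(488/0.0957)·(1060·3.817²/2) = 0.0176·5099·7720 = 6.929e+05 Pa.
ΔP = 6.929e+05 Pa = 693 kPa.

ΔP ≈ 693 kPa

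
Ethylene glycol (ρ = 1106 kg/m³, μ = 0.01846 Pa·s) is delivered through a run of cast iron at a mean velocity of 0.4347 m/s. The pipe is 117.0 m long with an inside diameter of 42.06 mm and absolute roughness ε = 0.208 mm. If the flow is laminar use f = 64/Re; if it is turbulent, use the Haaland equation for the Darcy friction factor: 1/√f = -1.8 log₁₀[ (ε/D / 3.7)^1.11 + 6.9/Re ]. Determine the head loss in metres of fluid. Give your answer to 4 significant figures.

h_f ≈ 1.565 m

Reynolds number Re = ρVD/μ = 1106 · 0.4347 · 0.04206 / 0.0185 = 1095.
Re < 2300 → laminar flow, so f = 64/Re = 64/1095 = 0.05842 (the turbulent correlation is not needed).
Darcy-Weisbach: ΔP = f(L/D)(ρV²/2) = 0.05842·(117/0.04206)·(1106·0.4347²/2) = 0.05842·2782·104.5 = 1.698e+04 Pa.
Head loss h_f = ΔP/(ρg) = 1.698e+04/(1106·9.81) = 1.565 m.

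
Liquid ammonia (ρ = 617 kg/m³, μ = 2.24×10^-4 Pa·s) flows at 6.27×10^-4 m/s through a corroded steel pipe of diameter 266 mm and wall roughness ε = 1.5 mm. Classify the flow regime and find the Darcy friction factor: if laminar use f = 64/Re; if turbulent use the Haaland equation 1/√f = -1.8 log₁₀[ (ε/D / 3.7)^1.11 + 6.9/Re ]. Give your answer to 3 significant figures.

f ≈ 0.139

Re = ρVD/μ = 617·0.000627·0.266/0.000224 = 459.4.
Re < 2300 → laminar, so f = 64/Re = 0.1393 (roughness is irrelevant in laminar flow).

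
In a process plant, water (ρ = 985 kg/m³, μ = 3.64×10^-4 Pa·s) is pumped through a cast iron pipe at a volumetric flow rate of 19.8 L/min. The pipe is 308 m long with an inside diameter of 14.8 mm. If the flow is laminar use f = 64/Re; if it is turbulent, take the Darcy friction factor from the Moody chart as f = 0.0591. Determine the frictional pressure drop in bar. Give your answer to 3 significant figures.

Q = 19.8 L/min = 19.8/60000 = 0.00033 m³/s.
Cross-sectional area A = πD²/4 = π(0.0148)²/4 = 0.000172 m²; mean velocity V = Q/A = 0.00033/0.000172 = 1.918 m/s.
Reynolds number Re = ρVD/μ = 985 · 1.918 · 0.0148 / 0.000364 = 7.682e+04.
Re > 4000 → turbulent; use the Moody-chart value f = 0.0591.
Darcy-Weisbach: ΔP = f(L/D)(ρV²/2) = 0.0591·(308/0.0148)·(985·1.918²/2) = 0.0591·2.081e+04·1812 = 2.229e+06 Pa.
ΔP = 2.229e+06 Pa = 22.3 bar.

ΔP ≈ 22.3 bar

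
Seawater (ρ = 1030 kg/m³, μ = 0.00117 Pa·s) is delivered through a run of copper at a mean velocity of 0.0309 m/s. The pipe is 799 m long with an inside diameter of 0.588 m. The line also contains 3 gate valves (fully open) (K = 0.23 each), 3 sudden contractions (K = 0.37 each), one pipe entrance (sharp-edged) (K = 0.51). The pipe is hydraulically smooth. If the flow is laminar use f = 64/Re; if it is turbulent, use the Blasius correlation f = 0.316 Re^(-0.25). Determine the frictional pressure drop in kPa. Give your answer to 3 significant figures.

Reynolds number Re = ρVD/μ = 1030 · 0.0309 · 0.588 / 0.00117 = 1.6e+04.
Re > 4000 → turbulent. Smooth-pipe (Blasius): f = 0.316 Re^(-0.25) = 0.316/(1.6e+04)^0.25 = 0.0281.
Total minor-loss coefficient ΣK = 3·0.23 + 3·0.37 + 1·0.51 = 2.31.
ΔP = [f·L/D + ΣK]·(ρV²/2) = [0.0281·799/0.588 + 2.31]·(1030·0.0309²/2) = [38.18 + 2.31]·0.4917 = 19.91 Pa.
ΔP = 19.91 Pa = 0.0199 kPa.

ΔP ≈ 0.0199 kPa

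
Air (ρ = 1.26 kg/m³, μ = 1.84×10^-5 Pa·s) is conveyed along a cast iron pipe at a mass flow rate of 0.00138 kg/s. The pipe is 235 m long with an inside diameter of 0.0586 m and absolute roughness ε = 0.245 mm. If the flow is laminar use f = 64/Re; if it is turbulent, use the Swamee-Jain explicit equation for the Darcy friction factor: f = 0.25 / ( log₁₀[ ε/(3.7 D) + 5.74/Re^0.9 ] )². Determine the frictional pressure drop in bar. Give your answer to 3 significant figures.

A = πD²/4 = π(0.0586)²/4 = 0.002697 m²; mean velocity V = ṁ/(ρA) = 0.00138/(1.26 · 0.002697) = 0.4061 m/s.
Reynolds number Re = ρVD/μ = 1.26 · 0.4061 · 0.0586 / 1.84e-05 = 1630.
Re < 2300 → laminar flow, so f = 64/Re = 64/1630 = 0.03927 (the turbulent correlation is not needed).
Darcy-Weisbach: ΔP = f(L/D)(ρV²/2) = 0.03927·(235/0.0586)·(1.26·0.4061²/2) = 0.03927·4010·0.1039 = 16.36 Pa.
ΔP = 16.36 Pa = 1.64×10^-4 bar.

ΔP ≈ 1.64×10^-4 bar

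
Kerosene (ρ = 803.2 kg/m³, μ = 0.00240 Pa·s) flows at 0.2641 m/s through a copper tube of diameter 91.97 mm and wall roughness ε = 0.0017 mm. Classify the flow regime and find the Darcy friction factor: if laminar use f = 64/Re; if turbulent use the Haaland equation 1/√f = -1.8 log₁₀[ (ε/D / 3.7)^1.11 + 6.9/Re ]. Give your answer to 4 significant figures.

f ≈ 0.03274

Re = ρVD/μ = 803.2·0.2641·0.09197/0.0024 = 8129.
Re > 4000 → turbulent. ε/D = 1.7e-06/0.09197 = 1.85e-05; Haaland: 1/√f = -1.8 log₁₀[1.3e-06 + 0.000849] = 5.527, so f = 0.03274.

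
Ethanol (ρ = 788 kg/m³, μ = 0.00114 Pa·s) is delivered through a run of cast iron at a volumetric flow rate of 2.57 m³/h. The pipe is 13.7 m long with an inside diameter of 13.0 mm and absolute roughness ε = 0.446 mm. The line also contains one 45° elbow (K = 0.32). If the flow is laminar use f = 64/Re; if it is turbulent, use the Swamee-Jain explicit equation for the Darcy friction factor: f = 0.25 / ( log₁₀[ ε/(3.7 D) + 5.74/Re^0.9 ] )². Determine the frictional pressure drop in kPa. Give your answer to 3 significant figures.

Q = 2.57 m³/h = 2.57/3600 = 0.0007139 m³/s.
Cross-sectional area A = πD²/4 = π(0.013)²/4 = 0.0001327 m²; mean velocity V = Q/A = 0.0007139/0.0001327 = 5.378 m/s.
Reynolds number Re = ρVD/μ = 788 · 5.378 · 0.013 / 0.00114 = 4.833e+04.
Re > 4000 → turbulent. Relative roughness ε/D = 0.000446/0.013 = 0.0343. Swamee-Jain: f = 0.25/(log₁₀[0.0343/3.7 + 5.74/4.833e+04^0.9])² = 0.25/(log₁₀[0.00927 + 0.000349])² = 0.25/(-2.017)² = 0.06147.
Total minor-loss coefficient ΣK = 1·0.32 = 0.32.
ΔP = [f·L/D + ΣK]·(ρV²/2) = [0.06147·13.7/0.013 + 0.32]·(788·5.378²/2) = [64.78 + 0.32]·1.14e+04 = 7.419e+05 Pa.
ΔP = 7.419e+05 Pa = 742 kPa.

ΔP ≈ 742 kPa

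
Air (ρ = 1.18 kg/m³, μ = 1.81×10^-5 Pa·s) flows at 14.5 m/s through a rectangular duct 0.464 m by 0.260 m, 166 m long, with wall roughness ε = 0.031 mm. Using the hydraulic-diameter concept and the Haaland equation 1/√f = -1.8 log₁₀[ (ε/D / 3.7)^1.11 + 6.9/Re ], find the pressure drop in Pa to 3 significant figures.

ΔP ≈ 931 Pa

Hydraulic diameter D_h = 4A/P = 4·(0.464·0.26)/(2·(0.464+0.26)) = 0.4826/1.448 = 0.3333 m.
Re = ρVD_h/μ = 1.18·14.5·0.3333/1.81e-05 = 3.15e+05.
ε/D_h = 3.1e-05/0.3333 = 9.3e-05; Haaland gives 1/√f = -1.8 log₁₀[7.84e-06+2.19e-05] = 8.148, so f = 0.01506.
ΔP = f(L/D_h)(ρV²/2) = 0.01506·166/0.3333·124 = 930.7 Pa.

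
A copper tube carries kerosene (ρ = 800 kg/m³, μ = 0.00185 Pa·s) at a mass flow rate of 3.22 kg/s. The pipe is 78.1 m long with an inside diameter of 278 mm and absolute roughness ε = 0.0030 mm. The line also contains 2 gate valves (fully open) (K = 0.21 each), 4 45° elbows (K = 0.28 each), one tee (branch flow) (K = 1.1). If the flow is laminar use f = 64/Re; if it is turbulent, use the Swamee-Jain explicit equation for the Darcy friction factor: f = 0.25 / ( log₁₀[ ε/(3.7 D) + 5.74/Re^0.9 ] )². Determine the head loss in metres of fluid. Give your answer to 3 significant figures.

A = πD²/4 = π(0.278)²/4 = 0.0607 m²; mean velocity V = ṁ/(ρA) = 3.22/(800 · 0.0607) = 0.06631 m/s.
Reynolds number Re = ρVD/μ = 800 · 0.06631 · 0.278 / 0.00185 = 7972.
Re > 4000 → turbulent. Relative roughness ε/D = 3e-06/0.278 = 1.08e-05. Swamee-Jain: f = 0.25/(log₁₀[1.08e-05/3.7 + 5.74/7972^0.9])² = 0.25/(log₁₀[2.92e-06 + 0.00177])² = 0.25/(-2.752)² = 0.03302.
Total minor-loss coefficient ΣK = 2·0.21 + 4·0.28 + 1·1.1 = 2.64.
ΔP = [f·L/D + ΣK]·(ρV²/2) = [0.03302·78.1/0.278 + 2.64]·(800·0.06631²/2) = [9.275 + 2.64]·1.759 = 20.96 Pa.
Head loss h_f = ΔP/(ρg) = 20.96/(800·9.81) = 0.00267 m.

h_f ≈ 0.00267 m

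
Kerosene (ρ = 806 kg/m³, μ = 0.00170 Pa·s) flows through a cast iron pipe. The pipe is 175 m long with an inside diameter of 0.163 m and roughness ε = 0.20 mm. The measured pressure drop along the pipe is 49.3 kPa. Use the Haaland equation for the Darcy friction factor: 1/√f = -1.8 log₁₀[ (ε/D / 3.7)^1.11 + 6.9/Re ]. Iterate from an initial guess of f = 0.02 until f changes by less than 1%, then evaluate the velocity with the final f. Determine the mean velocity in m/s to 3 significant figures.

V ≈ 2.28 m/s

Rearranging Darcy-Weisbach: V = √(2·ΔP·D/(f·L·ρ)). With ε/D = 0.0002/0.163 = 0.00123, iterate starting from f = 0.02:
  f = 0.02 → V = √(2·4.93e+04·0.163/(0.02·175·806)) = 2.387 m/s; Re = ρVD/μ = 1.845e+05; f → 0.02186
  f = 0.02186 → V = 2.283 m/s; Re = 1.764e+05; f → 0.02191
Converged (Δf/f < 1%). With the final f = 0.02191: V = √(2·4.93e+04·0.163/(0.02191·175·806)) = 2.281 m/s.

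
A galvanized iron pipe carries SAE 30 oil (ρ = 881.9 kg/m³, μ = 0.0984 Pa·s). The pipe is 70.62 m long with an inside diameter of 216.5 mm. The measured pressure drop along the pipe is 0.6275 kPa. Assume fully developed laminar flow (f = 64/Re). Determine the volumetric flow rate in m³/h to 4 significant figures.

For laminar flow, f = 64/Re with Re = ρVD/μ, so Darcy-Weisbach reduces to ΔP = 32μLV/D². Solving for V: V = ΔP·D²/(32μL) = 627.5·(0.2165)²/(32·0.0984·70.62) = 0.1323 m/s.
Check: Re = ρVD/μ = 881.9·0.1323·0.2165/0.0984 = 256.6 < 2300, so the laminar assumption holds.
Q = V·A = 0.1323·(π/4·0.2165²) = 0.004869 m³/s = 17.53 m³/h.

Q ≈ 17.53 m³/h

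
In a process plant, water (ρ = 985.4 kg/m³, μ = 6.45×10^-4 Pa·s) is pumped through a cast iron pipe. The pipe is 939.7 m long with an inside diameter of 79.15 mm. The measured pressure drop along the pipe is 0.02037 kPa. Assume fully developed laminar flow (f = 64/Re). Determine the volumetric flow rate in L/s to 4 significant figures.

Q ≈ 0.03237 L/s

For laminar flow, f = 64/Re with Re = ρVD/μ, so Darcy-Weisbach reduces to ΔP = 32μLV/D². Solving for V: V = ΔP·D²/(32μL) = 20.37·(0.07915)²/(32·0.000645·939.7) = 0.00658 m/s.
Check: Re = ρVD/μ = 985.4·0.00658·0.07915/0.000645 = 795.6 < 2300, so the laminar assumption holds.
Q = V·A = 0.00658·(π/4·0.07915²) = 3.237e-05 m³/s = 0.03237 L/s.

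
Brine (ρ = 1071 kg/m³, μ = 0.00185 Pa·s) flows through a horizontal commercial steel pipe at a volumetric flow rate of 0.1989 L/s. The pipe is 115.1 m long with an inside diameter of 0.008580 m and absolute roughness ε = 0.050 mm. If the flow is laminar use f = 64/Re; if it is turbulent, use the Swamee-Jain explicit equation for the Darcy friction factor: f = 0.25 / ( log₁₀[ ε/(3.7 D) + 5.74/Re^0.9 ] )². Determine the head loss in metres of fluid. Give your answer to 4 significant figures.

h_f ≈ 297.4 m

Q = 0.1989 L/s = 0.1989/1000 = 0.0001989 m³/s.
Cross-sectional area A = πD²/4 = π(0.00858)²/4 = 5.782e-05 m²; mean velocity V = Q/A = 0.0001989/5.782e-05 = 3.44 m/s.
Reynolds number Re = ρVD/μ = 1071 · 3.44 · 0.00858 / 0.00185 = 1.709e+04.
Re > 4000 → turbulent. Relative roughness ε/D = 5e-05/0.00858 = 0.00583. Swamee-Jain: f = 0.25/(log₁₀[0.00583/3.7 + 5.74/1.709e+04^0.9])² = 0.25/(log₁₀[0.00158 + 0.00089])² = 0.25/(-2.608)² = 0.03675.
Darcy-Weisbach: ΔP = f(L/D)(ρV²/2) = 0.03675·(115.1/0.00858)·(1071·3.44²/2) = 0.03675·1.341e+04·6337 = 3.124e+06 Pa.
Head loss h_f = ΔP/(ρg) = 3.124e+06/(1071·9.81) = 297.4 m.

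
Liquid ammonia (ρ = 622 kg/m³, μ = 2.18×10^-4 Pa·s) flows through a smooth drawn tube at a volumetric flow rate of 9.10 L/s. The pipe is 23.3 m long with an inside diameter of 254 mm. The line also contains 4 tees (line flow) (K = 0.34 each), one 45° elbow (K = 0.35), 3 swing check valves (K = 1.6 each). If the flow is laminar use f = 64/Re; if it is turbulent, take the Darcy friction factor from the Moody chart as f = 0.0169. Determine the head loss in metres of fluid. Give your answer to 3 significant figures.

h_f ≈ 0.0133 m

Q = 9.10 L/s = 9.10/1000 = 0.0091 m³/s.
Cross-sectional area A = πD²/4 = π(0.254)²/4 = 0.05067 m²; mean velocity V = Q/A = 0.0091/0.05067 = 0.1796 m/s.
Reynolds number Re = ρVD/μ = 622 · 0.1796 · 0.254 / 0.000218 = 1.302e+05.
Re > 4000 → turbulent; use the Moody-chart value f = 0.0169.
Total minor-loss coefficient ΣK = 4·0.34 + 1·0.35 + 3·1.6 = 6.51.
ΔP = [f·L/D + ΣK]·(ρV²/2) = [0.0169·23.3/0.254 + 6.51]·(622·0.1796²/2) = [1.55 + 6.51]·10.03 = 80.85 Pa.
Head loss h_f = ΔP/(ρg) = 80.85/(622·9.81) = 0.0133 m.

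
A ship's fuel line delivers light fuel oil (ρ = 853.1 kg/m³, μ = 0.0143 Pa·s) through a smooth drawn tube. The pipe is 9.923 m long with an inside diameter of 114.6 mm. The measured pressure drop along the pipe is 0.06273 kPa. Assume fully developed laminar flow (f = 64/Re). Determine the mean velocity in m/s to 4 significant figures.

For laminar flow, f = 64/Re with Re = ρVD/μ, so Darcy-Weisbach reduces to ΔP = 32μLV/D². Solving for V: V = ΔP·D²/(32μL) = 62.73·(0.1146)²/(32·0.0143·9.923) = 0.1814 m/s.
Check: Re = ρVD/μ = 853.1·0.1814·0.1146/0.0143 = 1240 < 2300, so the laminar assumption holds.

V ≈ 0.1814 m/s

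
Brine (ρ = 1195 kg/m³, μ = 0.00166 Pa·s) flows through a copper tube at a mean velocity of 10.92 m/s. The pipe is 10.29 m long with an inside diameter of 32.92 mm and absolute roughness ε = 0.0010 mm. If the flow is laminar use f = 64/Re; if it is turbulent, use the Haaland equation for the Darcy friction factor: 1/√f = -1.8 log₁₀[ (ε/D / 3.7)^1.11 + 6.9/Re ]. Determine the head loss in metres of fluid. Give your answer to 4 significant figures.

Reynolds number Re = ρVD/μ = 1195 · 10.92 · 0.03292 / 0.00166 = 2.588e+05.
Re > 4000 → turbulent. Relative roughness ε/D = 1e-06/0.03292 = 3.04e-05. Haaland: 1/√f = -1.8 log₁₀[(3.04e-05/3.7)^1.11 + 6.9/2.588e+05] = -1.8 log₁₀[2.26e-06 + 2.67e-05] = 8.17, so f = 0.01498.
Darcy-Weisbach: ΔP = f(L/D)(ρV²/2) = 0.01498·(10.29/0.03292)·(1195·10.92²/2) = 0.01498·312.6·7.125e+04 = 3.337e+05 Pa.
Head loss h_f = ΔP/(ρg) = 3.337e+05/(1195·9.81) = 28.46 m.

h_f ≈ 28.46 m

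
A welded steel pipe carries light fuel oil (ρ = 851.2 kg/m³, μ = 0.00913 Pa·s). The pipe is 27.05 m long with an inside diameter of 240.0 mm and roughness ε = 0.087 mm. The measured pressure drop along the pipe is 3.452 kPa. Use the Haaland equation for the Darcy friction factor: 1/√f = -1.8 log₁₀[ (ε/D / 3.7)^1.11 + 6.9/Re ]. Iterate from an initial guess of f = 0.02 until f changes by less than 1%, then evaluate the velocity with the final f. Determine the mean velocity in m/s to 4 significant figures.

V ≈ 1.777 m/s

Rearranging Darcy-Weisbach: V = √(2·ΔP·D/(f·L·ρ)). With ε/D = 8.7e-05/0.24 = 0.000363, iterate starting from f = 0.02:
  f = 0.02 → V = √(2·3452·0.24/(0.02·27.05·851.2)) = 1.897 m/s; Re = ρVD/μ = 4.244e+04; f → 0.02251
  f = 0.02251 → V = 1.788 m/s; Re = 4.001e+04; f → 0.02277
  f = 0.02277 → V = 1.778 m/s; Re = 3.978e+04; f → 0.02279
Converged (Δf/f < 1%). With the final f = 0.02279: V = √(2·3452·0.24/(0.02279·27.05·851.2)) = 1.777 m/s.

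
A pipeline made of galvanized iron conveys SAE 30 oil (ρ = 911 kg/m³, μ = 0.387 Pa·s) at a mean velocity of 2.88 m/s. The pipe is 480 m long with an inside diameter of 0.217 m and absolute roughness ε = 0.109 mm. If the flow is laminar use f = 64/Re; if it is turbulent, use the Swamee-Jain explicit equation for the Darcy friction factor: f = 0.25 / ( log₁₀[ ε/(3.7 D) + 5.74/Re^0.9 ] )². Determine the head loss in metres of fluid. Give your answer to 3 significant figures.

h_f ≈ 40.7 m

Reynolds number Re = ρVD/μ = 911 · 2.88 · 0.217 / 0.387 = 1471.
Re < 2300 → laminar flow, so f = 64/Re = 64/1471 = 0.0435 (the turbulent correlation is not needed).
Darcy-Weisbach: ΔP = f(L/D)(ρV²/2) = 0.0435·(480/0.217)·(911·2.88²/2) = 0.0435·2212·3778 = 3.636e+05 Pa.
Head loss h_f = ΔP/(ρg) = 3.636e+05/(911·9.81) = 40.7 m.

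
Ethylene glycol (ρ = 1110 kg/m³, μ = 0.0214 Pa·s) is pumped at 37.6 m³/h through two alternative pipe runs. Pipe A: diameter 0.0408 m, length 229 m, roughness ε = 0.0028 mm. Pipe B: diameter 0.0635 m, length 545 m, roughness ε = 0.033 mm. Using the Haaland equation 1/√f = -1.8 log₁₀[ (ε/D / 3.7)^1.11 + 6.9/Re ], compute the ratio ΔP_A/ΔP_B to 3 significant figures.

Pipe A: V = Q/A = 0.01044/0.001307 = 7.989 m/s; Re = 1.691e+04; ε/D = 6.86e-05; Haaland → f = 0.02696; ΔP_A = f(L/D)(ρV²/2) = 5.36e+06 Pa.
Pipe B: V = Q/A = 0.01044/0.003167 = 3.298 m/s; Re = 1.086e+04; ε/D = 0.00052; Haaland → f = 0.03086; ΔP_B = f(L/D)(ρV²/2) = 1.599e+06 Pa.
ΔP_A/ΔP_B = 5.36e+06/1.599e+06 = 3.35.

ΔP_A/ΔP_B ≈ 3.35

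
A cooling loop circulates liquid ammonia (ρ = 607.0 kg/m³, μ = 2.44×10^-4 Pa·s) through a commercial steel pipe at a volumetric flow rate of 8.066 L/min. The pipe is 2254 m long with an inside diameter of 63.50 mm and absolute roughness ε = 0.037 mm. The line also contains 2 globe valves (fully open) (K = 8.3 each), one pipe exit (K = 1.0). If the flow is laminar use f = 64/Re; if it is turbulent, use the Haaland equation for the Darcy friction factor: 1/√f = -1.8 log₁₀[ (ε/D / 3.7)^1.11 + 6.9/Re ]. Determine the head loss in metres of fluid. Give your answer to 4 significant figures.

Q = 8.066 L/min = 8.066/60000 = 0.0001344 m³/s.
Cross-sectional area A = πD²/4 = π(0.0635)²/4 = 0.003167 m²; mean velocity V = Q/A = 0.0001344/0.003167 = 0.04245 m/s.
Reynolds number Re = ρVD/μ = 607 · 0.04245 · 0.0635 / 0.000244 = 6706.
Re > 4000 → turbulent. Relative roughness ε/D = 3.7e-05/0.0635 = 0.000583. Haaland: 1/√f = -1.8 log₁₀[(0.000583/3.7)^1.11 + 6.9/6706] = -1.8 log₁₀[6.01e-05 + 0.00103] = 5.333, so f = 0.03516.
Total minor-loss coefficient ΣK = 2·8.3 + 1·1 = 17.6.
ΔP = [f·L/D + ΣK]·(ρV²/2) = [0.03516·2254/0.0635 + 17.6]·(607·0.04245²/2) = [1248 + 17.6]·0.5469 = 692.1 Pa.
Head loss h_f = ΔP/(ρg) = 692.1/(607·9.81) = 0.1162 m.

h_f ≈ 0.1162 m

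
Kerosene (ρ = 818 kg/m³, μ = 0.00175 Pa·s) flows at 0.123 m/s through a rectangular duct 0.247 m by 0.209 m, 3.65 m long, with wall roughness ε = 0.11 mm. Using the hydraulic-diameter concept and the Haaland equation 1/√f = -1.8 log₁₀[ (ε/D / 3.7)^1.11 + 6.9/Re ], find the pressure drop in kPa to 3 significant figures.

Hydraulic diameter D_h = 4A/P = 4·(0.247·0.209)/(2·(0.247+0.209)) = 0.2065/0.912 = 0.2264 m.
Re = ρVD_h/μ = 818·0.123·0.2264/0.00175 = 1.302e+04.
ε/D_h = 0.00011/0.2264 = 0.000486; Haaland gives 1/√f = -1.8 log₁₀[4.91e-05+0.00053] = 5.827, so f = 0.02945.
ΔP = f(L/D_h)(ρV²/2) = 0.02945·3.65/0.2264·6.188 = 2.938 Pa.
ΔP = 0.00294 kPa.

ΔP ≈ 0.00294 kPa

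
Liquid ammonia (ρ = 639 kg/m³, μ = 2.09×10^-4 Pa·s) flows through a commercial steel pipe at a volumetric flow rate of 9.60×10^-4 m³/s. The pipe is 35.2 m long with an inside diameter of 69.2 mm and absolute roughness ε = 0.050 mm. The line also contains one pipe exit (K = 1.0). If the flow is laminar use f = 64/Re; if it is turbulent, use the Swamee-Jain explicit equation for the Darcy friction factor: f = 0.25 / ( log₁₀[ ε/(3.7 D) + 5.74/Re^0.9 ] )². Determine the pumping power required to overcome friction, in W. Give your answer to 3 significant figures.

P ≈ 0.255 W

Cross-sectional area A = πD²/4 = π(0.0692)²/4 = 0.003761 m²; mean velocity V = Q/A = 0.00096/0.003761 = 0.2553 m/s.
Reynolds number Re = ρVD/μ = 639 · 0.2553 · 0.0692 / 0.000209 = 5.4e+04.
Re > 4000 → turbulent. Relative roughness ε/D = 5e-05/0.0692 = 0.000723. Swamee-Jain: f = 0.25/(log₁₀[0.000723/3.7 + 5.74/5.4e+04^0.9])² = 0.25/(log₁₀[0.000195 + 0.000316])² = 0.25/(-3.291)² = 0.02308.
Total minor-loss coefficient ΣK = 1·1 = 1.
ΔP = [f·L/D + ΣK]·(ρV²/2) = [0.02308·35.2/0.0692 + 1]·(639·0.2553²/2) = [11.74 + 1]·20.82 = 265.2 Pa.
Pumping power P = QΔP = 0.00096·265.2 = 0.2546 W = 0.255 W.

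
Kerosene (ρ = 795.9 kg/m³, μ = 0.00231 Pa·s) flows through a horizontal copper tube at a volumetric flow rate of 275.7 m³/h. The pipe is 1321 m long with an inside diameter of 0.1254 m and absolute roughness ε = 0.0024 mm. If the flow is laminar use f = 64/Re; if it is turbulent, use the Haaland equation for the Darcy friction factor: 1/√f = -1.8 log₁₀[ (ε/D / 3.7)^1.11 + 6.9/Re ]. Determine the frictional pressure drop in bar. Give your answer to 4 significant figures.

ΔP ≈ 23.85 bar

Q = 275.7 m³/h = 275.7/3600 = 0.07658 m³/s.
Cross-sectional area A = πD²/4 = π(0.1254)²/4 = 0.01235 m²; mean velocity V = Q/A = 0.07658/0.01235 = 6.201 m/s.
Reynolds number Re = ρVD/μ = 795.9 · 6.201 · 0.1254 / 0.00231 = 2.679e+05.
Re > 4000 → turbulent. Relative roughness ε/D = 2.4e-06/0.1254 = 1.91e-05. Haaland: 1/√f = -1.8 log₁₀[(1.91e-05/3.7)^1.11 + 6.9/2.679e+05] = -1.8 log₁₀[1.36e-06 + 2.58e-05] = 8.22, so f = 0.0148.
Darcy-Weisbach: ΔP = f(L/D)(ρV²/2) = 0.0148·(1321/0.1254)·(795.9·6.201²/2) = 0.0148·1.053e+04·1.53e+04 = 2.385e+06 Pa.
ΔP = 2.385e+06 Pa = 23.85 bar.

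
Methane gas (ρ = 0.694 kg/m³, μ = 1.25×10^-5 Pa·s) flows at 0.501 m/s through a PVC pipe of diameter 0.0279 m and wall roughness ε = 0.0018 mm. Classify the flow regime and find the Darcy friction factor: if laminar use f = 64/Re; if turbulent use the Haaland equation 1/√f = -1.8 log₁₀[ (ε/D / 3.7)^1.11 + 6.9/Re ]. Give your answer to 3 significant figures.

f ≈ 0.0825

Re = ρVD/μ = 0.694·0.501·0.0279/1.25e-05 = 776.1.
Re < 2300 → laminar, so f = 64/Re = 0.08247 (roughness is irrelevant in laminar flow).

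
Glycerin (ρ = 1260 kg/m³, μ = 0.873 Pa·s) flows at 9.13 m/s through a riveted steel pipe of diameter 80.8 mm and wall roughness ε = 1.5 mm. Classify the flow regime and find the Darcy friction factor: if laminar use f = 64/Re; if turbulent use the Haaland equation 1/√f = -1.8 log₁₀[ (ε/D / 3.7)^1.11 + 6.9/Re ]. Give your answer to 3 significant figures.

f ≈ 0.0601

Re = ρVD/μ = 1260·9.13·0.0808/0.873 = 1065.
Re < 2300 → laminar, so f = 64/Re = 0.06011 (roughness is irrelevant in laminar flow).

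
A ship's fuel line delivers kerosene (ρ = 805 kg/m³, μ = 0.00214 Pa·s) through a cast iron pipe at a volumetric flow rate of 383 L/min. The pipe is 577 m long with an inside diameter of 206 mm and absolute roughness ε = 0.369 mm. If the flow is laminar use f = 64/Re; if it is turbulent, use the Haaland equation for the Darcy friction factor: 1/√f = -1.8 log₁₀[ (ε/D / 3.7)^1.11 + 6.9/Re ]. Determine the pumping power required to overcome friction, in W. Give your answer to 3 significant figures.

P ≈ 8.10 W

Q = 383 L/min = 383/60000 = 0.006383 m³/s.
Cross-sectional area A = πD²/4 = π(0.206)²/4 = 0.03333 m²; mean velocity V = Q/A = 0.006383/0.03333 = 0.1915 m/s.
Reynolds number Re = ρVD/μ = 805 · 0.1915 · 0.206 / 0.00214 = 1.484e+04.
Re > 4000 → turbulent. Relative roughness ε/D = 0.000369/0.206 = 0.00179. Haaland: 1/√f = -1.8 log₁₀[(0.00179/3.7)^1.11 + 6.9/1.484e+04] = -1.8 log₁₀[0.000209 + 0.000465] = 5.708, so f = 0.03069.
Darcy-Weisbach: ΔP = f(L/D)(ρV²/2) = 0.03069·(577/0.206)·(805·0.1915²/2) = 0.03069·2801·14.76 = 1269 Pa.
Pumping power P = QΔP = 0.006383·1269 = 8.101 W = 8.10 W.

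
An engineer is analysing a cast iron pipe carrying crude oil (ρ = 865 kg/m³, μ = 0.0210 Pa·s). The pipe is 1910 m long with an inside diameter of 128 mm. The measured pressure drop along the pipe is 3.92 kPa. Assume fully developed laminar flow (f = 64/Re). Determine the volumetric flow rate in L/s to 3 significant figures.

Q ≈ 0.644 L/s

For laminar flow, f = 64/Re with Re = ρVD/μ, so Darcy-Weisbach reduces to ΔP = 32μLV/D². Solving for V: V = ΔP·D²/(32μL) = 3920·(0.128)²/(32·0.021·1910) = 0.05004 m/s.
Check: Re = ρVD/μ = 865·0.05004·0.128/0.021 = 263.8 < 2300, so the laminar assumption holds.
Q = V·A = 0.05004·(π/4·0.128²) = 0.0006439 m³/s = 0.644 L/s.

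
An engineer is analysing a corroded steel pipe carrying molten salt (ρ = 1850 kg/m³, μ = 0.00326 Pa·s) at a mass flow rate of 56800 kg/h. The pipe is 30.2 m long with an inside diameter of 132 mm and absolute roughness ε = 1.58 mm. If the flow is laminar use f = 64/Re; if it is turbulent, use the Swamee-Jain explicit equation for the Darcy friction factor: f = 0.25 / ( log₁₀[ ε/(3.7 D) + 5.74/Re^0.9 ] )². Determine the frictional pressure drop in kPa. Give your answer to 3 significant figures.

ΔP ≈ 3.44 kPa

ṁ = 56800 kg/h = 56800/3600 = 15.78 kg/s.
A = πD²/4 = π(0.132)²/4 = 0.01368 m²; mean velocity V = ṁ/(ρA) = 15.78/(1850 · 0.01368) = 0.6232 m/s.
Reynolds number Re = ρVD/μ = 1850 · 0.6232 · 0.132 / 0.00326 = 4.668e+04.
Re > 4000 → turbulent. Relative roughness ε/D = 0.00158/0.132 = 0.012. Swamee-Jain: f = 0.25/(log₁₀[0.012/3.7 + 5.74/4.668e+04^0.9])² = 0.25/(log₁₀[0.00324 + 0.00036])² = 0.25/(-2.444)² = 0.04185.
Darcy-Weisbach: ΔP = f(L/D)(ρV²/2) = 0.04185·(30.2/0.132)·(1850·0.6232²/2) = 0.04185·228.8·359.3 = 3439 Pa.
ΔP = 3439 Pa = 3.44 kPa.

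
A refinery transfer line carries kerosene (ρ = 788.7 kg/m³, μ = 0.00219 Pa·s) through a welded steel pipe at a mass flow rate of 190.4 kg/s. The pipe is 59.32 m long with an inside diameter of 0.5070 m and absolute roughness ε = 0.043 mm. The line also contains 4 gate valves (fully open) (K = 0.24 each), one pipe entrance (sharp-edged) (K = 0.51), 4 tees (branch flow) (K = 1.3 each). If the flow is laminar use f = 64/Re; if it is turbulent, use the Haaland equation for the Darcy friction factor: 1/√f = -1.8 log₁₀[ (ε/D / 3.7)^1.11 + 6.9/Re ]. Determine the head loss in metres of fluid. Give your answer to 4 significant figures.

h_f ≈ 0.6213 m

A = πD²/4 = π(0.507)²/4 = 0.2019 m²; mean velocity V = ṁ/(ρA) = 190.4/(788.7 · 0.2019) = 1.196 m/s.
Reynolds number Re = ρVD/μ = 788.7 · 1.196 · 0.507 / 0.00219 = 2.183e+05.
Re > 4000 → turbulent. Relative roughness ε/D = 4.3e-05/0.507 = 8.48e-05. Haaland: 1/√f = -1.8 log₁₀[(8.48e-05/3.7)^1.11 + 6.9/2.183e+05] = -1.8 log₁₀[7.08e-06 + 3.16e-05] = 7.943, so f = 0.01585.
Total minor-loss coefficient ΣK = 4·0.24 + 1·0.51 + 4·1.3 = 6.67.
ΔP = [f·L/D + ΣK]·(ρV²/2) = [0.01585·59.32/0.507 + 6.67]·(788.7·1.196²/2) = [1.855 + 6.67]·563.9 = 4807 Pa.
Head loss h_f = ΔP/(ρg) = 4807/(788.7·9.81) = 0.6213 m.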